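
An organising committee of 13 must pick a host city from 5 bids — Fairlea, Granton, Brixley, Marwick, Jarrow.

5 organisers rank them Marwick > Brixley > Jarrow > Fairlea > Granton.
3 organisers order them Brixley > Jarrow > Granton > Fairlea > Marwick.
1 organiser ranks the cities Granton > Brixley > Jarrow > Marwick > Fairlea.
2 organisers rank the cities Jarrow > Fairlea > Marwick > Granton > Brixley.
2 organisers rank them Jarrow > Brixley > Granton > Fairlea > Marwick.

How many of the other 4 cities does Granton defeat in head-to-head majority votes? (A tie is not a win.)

0

Granton against each rival (13 organisers):
Granton vs Fairlea: 3+1+2 = 6 for Granton, 7 for Fairlea — Fairlea by 7–6.
Granton vs Brixley: 3 to 10, Brixley.
Granton vs Marwick: 3+1+2 = 6 for Granton, 7 for Marwick — Marwick by 7–6.
Granton vs Jarrow: Jarrow, 12–1.
Granton beats no one; loses to Fairlea, Brixley, Marwick, Jarrow — 0 pairwise wins.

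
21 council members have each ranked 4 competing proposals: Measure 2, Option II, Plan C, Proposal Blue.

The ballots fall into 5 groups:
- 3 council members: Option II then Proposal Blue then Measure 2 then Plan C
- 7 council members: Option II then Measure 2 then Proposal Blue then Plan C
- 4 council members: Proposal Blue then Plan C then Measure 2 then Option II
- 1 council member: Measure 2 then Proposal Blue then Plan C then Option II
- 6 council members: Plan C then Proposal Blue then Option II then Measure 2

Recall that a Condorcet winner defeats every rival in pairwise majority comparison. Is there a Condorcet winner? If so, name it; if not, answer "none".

Proposal Blue

Check each pair by majority over 21 ballots:
Measure 2 vs Option II: Measure 2 preferred on 4+1 = 5 ballots; Option II wins 16–5.
Measure 2 vs Plan C: 11 to 10, Measure 2.
Measure 2 vs Proposal Blue: Measure 2 preferred on 7+1 = 8 ballots; Proposal Blue wins 13–8.
Option II vs Plan C: 3+7 = 10 for Option II, 11 for Plan C — Plan C by 11–10.
Option II vs Proposal Blue: Option II is ranked higher on 3+7 = 10 ballots, Proposal Blue on 11. Proposal Blue wins 11–10.
Plan C vs Proposal Blue: Plan C preferred on 6 ballots; Proposal Blue wins 15–6.
Only Proposal Blue has no losses; Proposal Blue is the Condorcet winner.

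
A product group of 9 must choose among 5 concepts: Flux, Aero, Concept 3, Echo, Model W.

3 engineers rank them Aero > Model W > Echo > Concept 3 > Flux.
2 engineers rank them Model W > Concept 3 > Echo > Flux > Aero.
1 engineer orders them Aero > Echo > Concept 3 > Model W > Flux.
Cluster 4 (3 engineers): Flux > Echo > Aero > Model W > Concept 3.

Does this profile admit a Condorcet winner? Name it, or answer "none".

Head-to-head results (9 engineers):
Flux vs Aero: Flux, 5–4.
Flux–Concept 3: Concept 3 6–3.
Flux vs Echo: Echo, 6–3.
Flux–Model W: Model W 6–3.
Aero vs Concept 3: Aero wins 7–2.
Aero vs Echo: Echo wins 5–4.
Aero–Model W: Aero 7–2.
Concept 3 vs Echo: Echo, 7–2.
Concept 3 vs Model W: Model W wins 8–1.
Echo–Model W: Model W 5–4.
Every design loses at least once (Flux loses to Concept 3; Aero loses to Flux; Concept 3 loses to Aero; Echo loses to Model W; Model W loses to Aero). The majority relation contains the cycle Flux > Aero > Concept 3 > Flux, so there is no Condorcet winner.

none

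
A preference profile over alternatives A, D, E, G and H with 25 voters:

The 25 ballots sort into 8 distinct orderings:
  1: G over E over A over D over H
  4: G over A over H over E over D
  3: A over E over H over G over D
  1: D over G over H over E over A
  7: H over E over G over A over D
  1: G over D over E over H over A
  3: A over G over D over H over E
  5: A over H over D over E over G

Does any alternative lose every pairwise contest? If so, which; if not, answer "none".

Pairwise majorities:
A–D: A 23–2.
A vs E: A, 15–10.
A vs G: G, 14–11.
A vs H: A wins 16–9.
D vs E: D is ranked higher on 1+1+3+5 = 10 ballots, E on 15. E wins 15–10.
D–G: G 19–6.
D vs H: 1+1+1+3 = 6 for D, 19 for H — H by 19–6.
E vs G: E is ranked higher on 3+7+5 = 15 ballots, G on 10. E wins 15–10.
E vs H: H wins 20–5.
G vs H: 1+4+1+1+3 = 10 for G, 15 for H — H by 15–10.
D is beaten in every head-to-head and is the Condorcet loser.

D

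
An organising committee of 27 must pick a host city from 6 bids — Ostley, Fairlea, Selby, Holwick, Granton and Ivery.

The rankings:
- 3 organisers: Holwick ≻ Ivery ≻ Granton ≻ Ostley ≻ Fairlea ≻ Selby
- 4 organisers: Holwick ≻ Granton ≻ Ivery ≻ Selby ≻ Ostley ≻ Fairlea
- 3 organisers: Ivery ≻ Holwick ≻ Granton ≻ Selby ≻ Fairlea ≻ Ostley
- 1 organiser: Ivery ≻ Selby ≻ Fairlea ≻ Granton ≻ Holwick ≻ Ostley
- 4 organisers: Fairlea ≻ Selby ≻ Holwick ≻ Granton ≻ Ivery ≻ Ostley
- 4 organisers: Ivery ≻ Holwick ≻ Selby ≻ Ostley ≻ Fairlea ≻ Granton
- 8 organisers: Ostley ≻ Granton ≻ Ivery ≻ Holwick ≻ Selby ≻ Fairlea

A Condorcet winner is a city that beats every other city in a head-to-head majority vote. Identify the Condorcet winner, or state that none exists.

Check each pair by majority over 27 ballots:
Ostley–Fairlea: Ostley 19–8.
Ostley vs Selby: Ostley is ranked higher on 3+8 = 11 ballots, Selby on 16. Selby wins 16–11.
Ostley vs Holwick: Holwick, 19–8.
Ostley vs Granton: Granton, 15–12.
Ostley vs Ivery: 8 for Ostley, 19 for Ivery — Ivery by 19–8.
Fairlea vs Selby: Fairlea is ranked higher on 3+4 = 7 ballots, Selby on 20. Selby wins 20–7.
Fairlea–Holwick: Holwick 22–5.
Fairlea vs Granton: 1+4+4 = 9 for Fairlea, 18 for Granton — Granton by 18–9.
Fairlea vs Ivery: Fairlea is ranked higher on 4 ballots, Ivery on 23. Ivery wins 23–4.
Selby–Holwick: Holwick 22–5.
Selby vs Granton: Selby preferred on 1+4+4 = 9 ballots; Granton wins 18–9.
Selby vs Ivery: Ivery, 23–4.
Holwick vs Granton: 3+4+3+4+4 = 18 for Holwick, 9 for Granton — Holwick by 18–9.
Holwick vs Ivery: Ivery wins 16–11.
Granton–Ivery: Granton 16–11.
Each city drops at least one matchup (Ostley loses to Selby; Fairlea loses to Ostley; Selby loses to Holwick; Holwick loses to Ivery; Granton loses to Holwick; Ivery loses to Granton); the cycle Holwick beats Granton beats Ivery beats Holwick rules out a Condorcet winner.

none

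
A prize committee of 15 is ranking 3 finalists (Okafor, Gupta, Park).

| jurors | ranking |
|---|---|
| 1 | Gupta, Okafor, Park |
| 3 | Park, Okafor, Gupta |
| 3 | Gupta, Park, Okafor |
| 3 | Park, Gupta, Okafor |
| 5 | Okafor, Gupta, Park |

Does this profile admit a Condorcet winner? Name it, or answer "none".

Head-to-head results (15 jurors):
Okafor vs Gupta: Okafor is ranked higher on 3+5 = 8 ballots, Gupta on 7. Okafor wins 8–7.
Okafor vs Park: Okafor is ranked higher on 1+5 = 6 ballots, Park on 9. Park wins 9–6.
Gupta vs Park: 1+3+5 = 9 for Gupta, 6 for Park — Gupta by 9–6.
Every nominee loses at least once (Okafor loses to Park; Gupta loses to Okafor; Park loses to Gupta). The majority relation contains the cycle Okafor beats Gupta beats Park beats Okafor, so there is no Condorcet winner.

none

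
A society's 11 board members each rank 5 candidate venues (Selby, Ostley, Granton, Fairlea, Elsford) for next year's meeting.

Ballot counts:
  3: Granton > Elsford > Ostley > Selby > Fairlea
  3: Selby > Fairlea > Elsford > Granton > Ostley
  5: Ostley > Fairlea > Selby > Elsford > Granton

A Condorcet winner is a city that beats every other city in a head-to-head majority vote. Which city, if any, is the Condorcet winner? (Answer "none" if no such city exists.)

none

Check each pair by majority over 11 ballots:
Selby vs Ostley: Selby is ranked higher on 3 ballots, Ostley on 8. Ostley wins 8–3.
Selby vs Granton: Selby is ranked higher on 3+5 = 8 ballots, Granton on 3. Selby wins 8–3.
Selby vs Fairlea: 3+3 = 6 for Selby, 5 for Fairlea — Selby by 6–5.
Selby vs Elsford: 3+5 = 8 for Selby, 3 for Elsford — Selby by 8–3.
Ostley vs Granton: Ostley preferred on 5 ballots; Granton wins 6–5.
Ostley vs Fairlea: 8 to 3, Ostley.
Ostley vs Elsford: Ostley preferred on 5 ballots; Elsford wins 6–5.
Granton vs Fairlea: 3 for Granton, 8 for Fairlea — Fairlea by 8–3.
Granton vs Elsford: 3 for Granton, 8 for Elsford — Elsford by 8–3.
Fairlea vs Elsford: Fairlea is ranked higher on 3+5 = 8 ballots, Elsford on 3. Fairlea wins 8–3.
No city is unbeaten: Selby loses to Ostley; Ostley loses to Granton; Granton loses to Selby; Fairlea loses to Selby; Elsford loses to Selby. In particular Selby beats Granton beats Ostley beats Selby is a majority cycle — no Condorcet winner exists.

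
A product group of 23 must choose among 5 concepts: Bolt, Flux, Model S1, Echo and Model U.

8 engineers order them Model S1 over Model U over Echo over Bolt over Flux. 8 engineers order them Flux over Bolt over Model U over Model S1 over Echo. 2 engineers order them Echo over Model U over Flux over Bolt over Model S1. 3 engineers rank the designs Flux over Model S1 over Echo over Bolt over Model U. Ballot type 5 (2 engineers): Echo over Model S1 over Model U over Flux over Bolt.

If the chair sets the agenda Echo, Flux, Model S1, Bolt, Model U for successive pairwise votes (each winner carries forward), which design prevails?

Model S1

Round 1: Echo vs Flux — 12–11, Echo advances.
Round 2: Echo vs Model S1 — 4–19, Model S1 advances.
Round 3: Model S1 vs Bolt — 13–10, Model S1 advances.
Round 4: Model S1 vs Model U — 13–10, Model S1 advances.
Model S1 survives the agenda.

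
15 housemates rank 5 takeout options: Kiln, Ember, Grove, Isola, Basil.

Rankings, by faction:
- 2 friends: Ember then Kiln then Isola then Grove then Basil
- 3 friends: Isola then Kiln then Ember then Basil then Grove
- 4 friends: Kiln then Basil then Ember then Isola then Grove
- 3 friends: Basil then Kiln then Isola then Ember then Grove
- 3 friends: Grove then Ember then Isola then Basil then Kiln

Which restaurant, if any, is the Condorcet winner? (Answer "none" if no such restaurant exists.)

Kiln

Head-to-head results (15 friends):
Kiln vs Ember: 10 to 5, Kiln.
Kiln vs Grove: Kiln is ranked higher on 2+3+4+3 = 12 ballots, Grove on 3. Kiln wins 12–3.
Kiln–Isola: Kiln 9–6.
Kiln vs Basil: Kiln preferred on 2+3+4 = 9 ballots; Kiln wins 9–6.
Ember vs Grove: Ember, 12–3.
Ember vs Isola: Ember wins 9–6.
Ember–Basil: Ember 8–7.
Grove vs Isola: Grove preferred on 3 ballots; Isola wins 12–3.
Grove vs Basil: Basil, 10–5.
Isola vs Basil: Isola is ranked higher on 2+3+3 = 8 ballots, Basil on 7. Isola wins 8–7.
Kiln defeats every rival head-to-head and is the Condorcet winner.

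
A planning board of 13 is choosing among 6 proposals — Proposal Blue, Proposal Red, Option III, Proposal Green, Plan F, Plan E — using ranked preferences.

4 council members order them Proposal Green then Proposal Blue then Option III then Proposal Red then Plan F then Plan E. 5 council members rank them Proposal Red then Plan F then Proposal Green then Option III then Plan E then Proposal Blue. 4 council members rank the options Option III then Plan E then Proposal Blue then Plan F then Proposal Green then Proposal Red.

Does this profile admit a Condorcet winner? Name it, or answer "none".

Check each pair by majority over 13 ballots:
Proposal Blue vs Proposal Red: 4+4 = 8 for Proposal Blue, 5 for Proposal Red — Proposal Blue by 8–5.
Proposal Blue vs Option III: Proposal Blue preferred on 4 ballots; Option III wins 9–4.
Proposal Blue vs Proposal Green: Proposal Blue is ranked higher on 4 ballots, Proposal Green on 9. Proposal Green wins 9–4.
Proposal Blue vs Plan F: Proposal Blue is ranked higher on 4+4 = 8 ballots, Plan F on 5. Proposal Blue wins 8–5.
Proposal Blue vs Plan E: 4 to 9, Plan E.
Proposal Red vs Option III: Proposal Red is ranked higher on 5 ballots, Option III on 8. Option III wins 8–5.
Proposal Red vs Proposal Green: Proposal Red preferred on 5 ballots; Proposal Green wins 8–5.
Proposal Red vs Plan F: 4+5 = 9 for Proposal Red, 4 for Plan F — Proposal Red by 9–4.
Proposal Red vs Plan E: Proposal Red preferred on 4+5 = 9 ballots; Proposal Red wins 9–4.
Option III vs Proposal Green: 4 for Option III, 9 for Proposal Green — Proposal Green by 9–4.
Option III vs Plan F: 8 to 5, Option III.
Option III vs Plan E: 4+5+4 = 13 for Option III, 0 for Plan E — Option III by 13–0.
Proposal Green vs Plan F: 4 to 9, Plan F.
Proposal Green vs Plan E: Proposal Green preferred on 4+5 = 9 ballots; Proposal Green wins 9–4.
Plan F vs Plan E: 9 to 4, Plan F.
Every option loses at least once (Proposal Blue loses to Option III; Proposal Red loses to Proposal Blue; Option III loses to Proposal Green; Proposal Green loses to Plan F; Plan F loses to Proposal Blue; Plan E loses to Proposal Red). The majority relation contains the cycle Proposal Blue > Proposal Red > Plan E > Proposal Blue, so there is no Condorcet winner.

none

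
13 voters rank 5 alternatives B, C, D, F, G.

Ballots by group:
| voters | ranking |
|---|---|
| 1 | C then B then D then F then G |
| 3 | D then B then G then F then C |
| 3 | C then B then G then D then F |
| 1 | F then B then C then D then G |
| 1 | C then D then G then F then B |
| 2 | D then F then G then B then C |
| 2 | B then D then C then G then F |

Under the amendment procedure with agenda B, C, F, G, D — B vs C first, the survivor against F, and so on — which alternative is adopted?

B

Round 1: B vs C — 8–5, B advances.
Round 2: B vs F — 9–4, B advances.
Round 3: B vs G — 10–3, B advances.
Round 4: B vs D — 7–6, B advances.
The agenda winner is B.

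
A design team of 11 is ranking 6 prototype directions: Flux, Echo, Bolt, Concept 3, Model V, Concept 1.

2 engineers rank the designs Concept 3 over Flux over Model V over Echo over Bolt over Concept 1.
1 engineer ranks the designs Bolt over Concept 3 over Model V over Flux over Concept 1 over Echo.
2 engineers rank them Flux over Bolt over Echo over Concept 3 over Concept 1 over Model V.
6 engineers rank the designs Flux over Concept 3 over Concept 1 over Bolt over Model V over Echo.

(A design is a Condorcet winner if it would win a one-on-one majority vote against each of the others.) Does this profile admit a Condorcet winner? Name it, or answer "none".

Flux

Head-to-head results (11 engineers):
Flux–Echo: Flux 11–0.
Flux vs Bolt: Flux wins 10–1.
Flux–Concept 3: Flux 8–3.
Flux vs Model V: Flux preferred on 2+2+6 = 10 ballots; Flux wins 10–1.
Flux vs Concept 1: 2+1+2+6 = 11 for Flux, 0 for Concept 1 — Flux by 11–0.
Echo vs Bolt: Bolt wins 9–2.
Echo vs Concept 3: Echo is ranked higher on 2 ballots, Concept 3 on 9. Concept 3 wins 9–2.
Echo vs Model V: 2 to 9, Model V.
Echo vs Concept 1: Concept 1, 7–4.
Bolt vs Concept 3: Concept 3 wins 8–3.
Bolt vs Model V: 1+2+6 = 9 for Bolt, 2 for Model V — Bolt by 9–2.
Bolt vs Concept 1: 5 to 6, Concept 1.
Concept 3 vs Model V: 2+1+2+6 = 11 for Concept 3, 0 for Model V — Concept 3 by 11–0.
Concept 3 vs Concept 1: Concept 3 is ranked higher on 2+1+2+6 = 11 ballots, Concept 1 on 0. Concept 3 wins 11–0.
Model V vs Concept 1: Model V is ranked higher on 2+1 = 3 ballots, Concept 1 on 8. Concept 1 wins 8–3.
Flux defeats every rival head-to-head and is the Condorcet winner.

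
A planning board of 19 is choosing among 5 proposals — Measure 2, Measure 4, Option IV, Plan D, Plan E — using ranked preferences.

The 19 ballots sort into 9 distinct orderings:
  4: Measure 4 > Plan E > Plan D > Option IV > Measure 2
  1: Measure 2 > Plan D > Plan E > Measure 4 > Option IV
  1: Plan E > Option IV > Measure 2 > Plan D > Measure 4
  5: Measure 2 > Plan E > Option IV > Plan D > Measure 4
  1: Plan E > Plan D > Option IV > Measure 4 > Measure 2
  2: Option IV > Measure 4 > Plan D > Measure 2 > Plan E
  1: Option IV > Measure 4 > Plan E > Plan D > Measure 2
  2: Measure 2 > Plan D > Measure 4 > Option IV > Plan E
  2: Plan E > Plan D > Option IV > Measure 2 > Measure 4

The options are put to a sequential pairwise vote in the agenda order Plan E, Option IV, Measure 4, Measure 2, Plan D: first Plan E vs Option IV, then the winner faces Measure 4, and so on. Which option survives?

Round 1: Plan E vs Option IV — 14–5, Plan E advances.
Round 2: Plan E vs Measure 4 — 10–9, Plan E advances.
Round 3: Plan E vs Measure 2 — 9–10, Measure 2 advances.
Round 4: Measure 2 vs Plan D — 9–10, Plan D advances.
Plan D survives the agenda.

Plan D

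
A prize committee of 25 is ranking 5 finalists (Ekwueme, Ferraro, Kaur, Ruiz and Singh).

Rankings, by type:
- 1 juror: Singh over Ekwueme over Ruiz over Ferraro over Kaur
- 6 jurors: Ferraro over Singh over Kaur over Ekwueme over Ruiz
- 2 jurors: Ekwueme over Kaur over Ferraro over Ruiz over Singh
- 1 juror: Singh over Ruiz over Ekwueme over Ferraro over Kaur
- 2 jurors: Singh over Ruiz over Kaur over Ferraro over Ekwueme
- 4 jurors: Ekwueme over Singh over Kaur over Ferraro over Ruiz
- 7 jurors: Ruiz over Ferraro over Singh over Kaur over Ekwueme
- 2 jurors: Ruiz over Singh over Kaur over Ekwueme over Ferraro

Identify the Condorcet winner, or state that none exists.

none

Head-to-head results (25 jurors):
Ekwueme vs Ferraro: 1+2+1+4+2 = 10 for Ekwueme, 15 for Ferraro — Ferraro by 15–10.
Ekwueme vs Kaur: Ekwueme preferred on 1+2+1+4 = 8 ballots; Kaur wins 17–8.
Ekwueme vs Ruiz: 1+6+2+4 = 13 for Ekwueme, 12 for Ruiz — Ekwueme by 13–12.
Ekwueme vs Singh: Singh, 19–6.
Ferraro vs Kaur: Ferraro preferred on 1+6+1+7 = 15 ballots; Ferraro wins 15–10.
Ferraro vs Ruiz: Ruiz wins 13–12.
Ferraro vs Singh: Ferraro is ranked higher on 6+2+7 = 15 ballots, Singh on 10. Ferraro wins 15–10.
Kaur–Ruiz: Ruiz 13–12.
Kaur vs Singh: Kaur is ranked higher on 2 ballots, Singh on 23. Singh wins 23–2.
Ruiz vs Singh: 11 to 14, Singh.
Every nominee loses at least once (Ekwueme loses to Ferraro; Ferraro loses to Ruiz; Kaur loses to Ferraro; Ruiz loses to Ekwueme; Singh loses to Ferraro). The majority relation contains the cycle Ekwueme → Ruiz → Ferraro → Ekwueme, so there is no Condorcet winner.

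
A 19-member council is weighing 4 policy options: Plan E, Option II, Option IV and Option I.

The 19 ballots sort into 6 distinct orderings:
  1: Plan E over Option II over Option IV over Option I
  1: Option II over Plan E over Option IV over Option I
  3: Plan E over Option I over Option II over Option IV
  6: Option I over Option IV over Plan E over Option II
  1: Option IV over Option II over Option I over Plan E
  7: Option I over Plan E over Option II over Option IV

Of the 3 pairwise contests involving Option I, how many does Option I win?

Option I against each rival (19 council members):
Option I vs Plan E: Option I wins 14–5.
Option I vs Option II: 3+6+7 = 16 for Option I, 3 for Option II — Option I by 16–3.
Option I vs Option IV: Option I, 16–3.
Option I beats Plan E, Option II, Option IV — 3 pairwise wins.

3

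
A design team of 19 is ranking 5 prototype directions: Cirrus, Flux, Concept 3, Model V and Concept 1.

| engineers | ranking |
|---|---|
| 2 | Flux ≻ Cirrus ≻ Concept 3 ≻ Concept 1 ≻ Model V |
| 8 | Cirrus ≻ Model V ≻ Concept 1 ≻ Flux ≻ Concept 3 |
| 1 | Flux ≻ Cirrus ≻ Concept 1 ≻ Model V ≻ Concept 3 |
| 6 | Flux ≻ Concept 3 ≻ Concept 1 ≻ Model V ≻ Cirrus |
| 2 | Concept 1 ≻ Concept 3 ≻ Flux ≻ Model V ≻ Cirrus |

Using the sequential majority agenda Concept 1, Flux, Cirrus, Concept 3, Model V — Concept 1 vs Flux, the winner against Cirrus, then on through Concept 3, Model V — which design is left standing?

Cirrus

Round 1: Concept 1 vs Flux — 10–9, Concept 1 advances.
Round 2: Concept 1 vs Cirrus — 8–11, Cirrus advances.
Round 3: Cirrus vs Concept 3 — 11–8, Cirrus advances.
Round 4: Cirrus vs Model V — 11–8, Cirrus advances.
Cirrus survives the agenda.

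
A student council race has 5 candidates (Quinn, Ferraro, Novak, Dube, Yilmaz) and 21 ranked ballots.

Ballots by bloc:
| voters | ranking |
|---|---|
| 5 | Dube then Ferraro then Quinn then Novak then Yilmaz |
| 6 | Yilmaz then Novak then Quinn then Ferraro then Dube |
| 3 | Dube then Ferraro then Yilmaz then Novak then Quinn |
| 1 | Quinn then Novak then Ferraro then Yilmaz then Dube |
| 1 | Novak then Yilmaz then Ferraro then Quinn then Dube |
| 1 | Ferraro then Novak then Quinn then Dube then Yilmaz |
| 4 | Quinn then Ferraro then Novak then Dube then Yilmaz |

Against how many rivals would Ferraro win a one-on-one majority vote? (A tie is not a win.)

Ferraro against each rival (21 voters):
Ferraro vs Quinn: 5+3+1+1 = 10 for Ferraro, 11 for Quinn — Quinn by 11–10.
Ferraro vs Novak: Ferraro preferred on 5+3+1+4 = 13 ballots; Ferraro wins 13–8.
Ferraro vs Dube: 13 to 8, Ferraro.
Ferraro vs Yilmaz: 5+3+1+1+4 = 14 for Ferraro, 7 for Yilmaz — Ferraro by 14–7.
Ferraro beats Novak, Dube, Yilmaz; loses to Quinn — 3 pairwise wins.

3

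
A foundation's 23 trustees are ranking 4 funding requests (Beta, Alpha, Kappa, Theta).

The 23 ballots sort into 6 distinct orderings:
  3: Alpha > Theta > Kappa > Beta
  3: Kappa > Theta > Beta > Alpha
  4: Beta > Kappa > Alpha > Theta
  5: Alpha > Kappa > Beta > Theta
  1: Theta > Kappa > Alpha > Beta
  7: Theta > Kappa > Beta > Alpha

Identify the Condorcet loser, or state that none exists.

Pairwise majorities:
Beta vs Alpha: Beta preferred on 3+4+7 = 14 ballots; Beta wins 14–9.
Beta vs Kappa: 4 for Beta, 19 for Kappa — Kappa by 19–4.
Beta vs Theta: Theta wins 14–9.
Alpha vs Kappa: Kappa wins 15–8.
Alpha vs Theta: Alpha is ranked higher on 3+4+5 = 12 ballots, Theta on 11. Alpha wins 12–11.
Kappa vs Theta: Kappa wins 12–11.
Each project has at least one pairwise win (Beta beats Alpha; Alpha beats Theta; Kappa beats Beta; Theta beats Beta) — no Condorcet loser.

none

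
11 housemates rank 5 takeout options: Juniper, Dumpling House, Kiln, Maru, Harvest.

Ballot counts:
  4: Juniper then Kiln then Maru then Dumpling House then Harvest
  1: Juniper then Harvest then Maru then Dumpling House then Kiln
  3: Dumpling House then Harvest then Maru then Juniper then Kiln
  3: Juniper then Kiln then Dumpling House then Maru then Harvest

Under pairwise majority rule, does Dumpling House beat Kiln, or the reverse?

Ballots ranking Dumpling House above Kiln: 1 + 3 = 4.
Ballots ranking Kiln above Dumpling House: 11 − 4 = 7.
Kiln wins the head-to-head 7–4.

Kiln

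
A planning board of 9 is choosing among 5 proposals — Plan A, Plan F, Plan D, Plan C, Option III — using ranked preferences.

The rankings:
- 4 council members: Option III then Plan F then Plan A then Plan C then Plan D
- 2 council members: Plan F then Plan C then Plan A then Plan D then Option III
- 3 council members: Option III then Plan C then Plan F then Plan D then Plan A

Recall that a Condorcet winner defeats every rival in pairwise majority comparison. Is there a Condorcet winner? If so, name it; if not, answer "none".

Pairwise majorities:
Plan A–Plan F: Plan F 9–0.
Plan A–Plan D: Plan A 6–3.
Plan A vs Plan C: Plan C, 5–4.
Plan A–Option III: Option III 7–2.
Plan F vs Plan D: Plan F, 9–0.
Plan F vs Plan C: Plan F wins 6–3.
Plan F vs Option III: Option III wins 7–2.
Plan D vs Plan C: Plan C wins 9–0.
Plan D–Option III: Option III 7–2.
Plan C vs Option III: Option III, 7–2.
Only Option III has no losses; Option III is the Condorcet winner.

Option III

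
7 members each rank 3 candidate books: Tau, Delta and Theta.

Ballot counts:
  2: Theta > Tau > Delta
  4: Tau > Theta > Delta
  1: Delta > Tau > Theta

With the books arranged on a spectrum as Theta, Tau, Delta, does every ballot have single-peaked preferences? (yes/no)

Axis positions: Theta=1, Tau=2, Delta=3.
Ballot type 1 (peak Theta at position 1): ranking walks positions 1-2-3, expanding outward from the peak — single-peaked.
Ballot type 2 (peak Tau at position 2): ranking walks positions 2-1-3, expanding outward from the peak — single-peaked.
Ballot type 3 (peak Delta at position 3): ranking walks positions 3-2-1, expanding outward from the peak — single-peaked.
Every ranking is single-peaked on this axis.

yes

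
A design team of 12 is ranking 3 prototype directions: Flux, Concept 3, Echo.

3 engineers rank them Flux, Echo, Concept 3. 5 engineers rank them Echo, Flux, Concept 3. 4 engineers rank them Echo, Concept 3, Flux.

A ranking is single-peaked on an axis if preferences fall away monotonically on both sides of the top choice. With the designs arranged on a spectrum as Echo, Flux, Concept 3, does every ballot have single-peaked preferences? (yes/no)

no

Axis positions: Echo=1, Flux=2, Concept 3=3.
Faction 1 (peak Flux at position 2): ranking walks positions 2-1-3, expanding outward from the peak — single-peaked.
Faction 2 (peak Echo at position 1): ranking walks positions 1-2-3, expanding outward from the peak — single-peaked.
Faction 3: ranking walks positions 1-3-2; Concept 3 is ranked above Flux even though Flux lies between Concept 3 and the peak Echo on the axis — preferences dip and rise again. Not single-peaked.
Faction 3 violates single-peakedness, so the profile is not single-peaked on this axis.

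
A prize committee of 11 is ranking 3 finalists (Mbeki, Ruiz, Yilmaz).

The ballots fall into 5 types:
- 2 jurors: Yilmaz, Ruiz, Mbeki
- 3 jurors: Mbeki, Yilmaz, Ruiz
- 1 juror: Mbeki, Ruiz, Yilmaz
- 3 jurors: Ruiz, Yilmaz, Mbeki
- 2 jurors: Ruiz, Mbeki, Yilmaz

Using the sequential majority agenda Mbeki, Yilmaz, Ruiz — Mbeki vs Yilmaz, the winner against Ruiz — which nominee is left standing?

Ruiz

Round 1: Mbeki vs Yilmaz — 6–5, Mbeki advances.
Round 2: Mbeki vs Ruiz — 4–7, Ruiz advances.
Ruiz survives the agenda.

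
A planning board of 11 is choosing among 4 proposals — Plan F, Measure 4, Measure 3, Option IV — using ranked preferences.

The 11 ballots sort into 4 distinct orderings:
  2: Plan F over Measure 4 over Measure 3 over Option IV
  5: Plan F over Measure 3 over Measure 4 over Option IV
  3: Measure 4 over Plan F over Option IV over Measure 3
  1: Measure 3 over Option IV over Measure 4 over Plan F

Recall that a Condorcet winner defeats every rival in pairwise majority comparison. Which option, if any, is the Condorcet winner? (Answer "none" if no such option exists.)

Plan F

Head-to-head results (11 council members):
Plan F vs Measure 4: Plan F, 7–4.
Plan F vs Measure 3: Plan F, 10–1.
Plan F vs Option IV: Plan F, 10–1.
Measure 4–Measure 3: Measure 3 6–5.
Measure 4 vs Option IV: Measure 4 wins 10–1.
Measure 3–Option IV: Measure 3 8–3.
Plan F beats each of Measure 4, Measure 3, Option IV — Plan F is the Condorcet winner.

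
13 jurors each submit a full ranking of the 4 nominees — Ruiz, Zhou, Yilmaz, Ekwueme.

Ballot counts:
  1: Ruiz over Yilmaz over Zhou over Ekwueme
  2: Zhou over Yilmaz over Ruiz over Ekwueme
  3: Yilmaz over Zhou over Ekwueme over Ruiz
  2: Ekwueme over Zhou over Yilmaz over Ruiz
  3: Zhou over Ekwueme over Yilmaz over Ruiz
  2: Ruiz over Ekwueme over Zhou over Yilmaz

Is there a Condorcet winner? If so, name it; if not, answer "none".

Zhou

Check each pair by majority over 13 ballots:
Ruiz vs Zhou: 3 to 10, Zhou.
Ruiz vs Yilmaz: Ruiz preferred on 1+2 = 3 ballots; Yilmaz wins 10–3.
Ruiz–Ekwueme: Ekwueme 8–5.
Zhou vs Yilmaz: Zhou wins 9–4.
Zhou vs Ekwueme: Zhou preferred on 1+2+3+3 = 9 ballots; Zhou wins 9–4.
Yilmaz–Ekwueme: Ekwueme 7–6.
Zhou beats each of Ruiz, Yilmaz, Ekwueme — Zhou is the Condorcet winner.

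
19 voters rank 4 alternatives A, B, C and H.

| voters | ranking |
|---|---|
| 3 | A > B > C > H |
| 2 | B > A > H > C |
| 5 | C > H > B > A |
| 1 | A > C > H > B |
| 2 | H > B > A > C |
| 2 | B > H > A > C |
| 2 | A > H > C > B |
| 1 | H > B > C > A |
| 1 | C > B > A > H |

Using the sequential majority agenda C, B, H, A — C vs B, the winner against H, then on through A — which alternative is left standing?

Round 1: C vs B — 9–10, B advances.
Round 2: B vs H — 8–11, H advances.
Round 3: H vs A — 10–9, H advances.
H survives the agenda.

H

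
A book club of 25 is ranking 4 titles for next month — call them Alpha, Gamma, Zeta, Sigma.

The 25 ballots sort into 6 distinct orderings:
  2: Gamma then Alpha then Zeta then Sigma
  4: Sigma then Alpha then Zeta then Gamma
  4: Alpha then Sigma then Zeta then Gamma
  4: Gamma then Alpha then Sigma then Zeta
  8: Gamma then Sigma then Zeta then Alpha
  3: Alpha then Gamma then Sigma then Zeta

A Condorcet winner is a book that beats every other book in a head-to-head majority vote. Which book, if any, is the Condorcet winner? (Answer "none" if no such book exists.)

Gamma

Check each pair by majority over 25 ballots:
Alpha vs Gamma: Gamma wins 14–11.
Alpha vs Zeta: Alpha wins 17–8.
Alpha vs Sigma: Alpha wins 13–12.
Gamma vs Zeta: Gamma wins 17–8.
Gamma–Sigma: Gamma 17–8.
Zeta vs Sigma: Sigma wins 23–2.
Only Gamma has no losses; Gamma is the Condorcet winner.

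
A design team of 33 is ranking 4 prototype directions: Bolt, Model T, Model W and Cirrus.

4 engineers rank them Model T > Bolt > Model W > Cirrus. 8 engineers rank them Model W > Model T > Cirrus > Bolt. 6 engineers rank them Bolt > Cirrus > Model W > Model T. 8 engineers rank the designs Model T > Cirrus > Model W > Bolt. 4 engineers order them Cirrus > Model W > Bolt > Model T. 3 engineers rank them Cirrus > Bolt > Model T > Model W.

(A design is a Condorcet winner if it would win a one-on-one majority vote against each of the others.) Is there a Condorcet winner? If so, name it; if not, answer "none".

Check each pair by majority over 33 ballots:
Bolt vs Model T: 13 to 20, Model T.
Bolt vs Model W: Bolt preferred on 4+6+3 = 13 ballots; Model W wins 20–13.
Bolt vs Cirrus: 10 to 23, Cirrus.
Model T vs Model W: 15 to 18, Model W.
Model T vs Cirrus: Model T preferred on 4+8+8 = 20 ballots; Model T wins 20–13.
Model W vs Cirrus: Model W preferred on 4+8 = 12 ballots; Cirrus wins 21–12.
Every design loses at least once (Bolt loses to Model T; Model T loses to Model W; Model W loses to Cirrus; Cirrus loses to Model T). The majority relation contains the cycle Model T beats Cirrus beats Model W beats Model T, so there is no Condorcet winner.

none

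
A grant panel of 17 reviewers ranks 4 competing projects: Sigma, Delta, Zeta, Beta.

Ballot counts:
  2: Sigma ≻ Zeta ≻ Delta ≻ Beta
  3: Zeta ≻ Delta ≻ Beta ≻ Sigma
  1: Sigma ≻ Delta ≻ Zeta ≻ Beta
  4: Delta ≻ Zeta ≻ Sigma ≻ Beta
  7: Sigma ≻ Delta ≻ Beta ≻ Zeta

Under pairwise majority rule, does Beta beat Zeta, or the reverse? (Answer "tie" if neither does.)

Ballots ranking Beta above Zeta: 7.
Ballots ranking Zeta above Beta: 17 − 7 = 10.
Zeta wins the head-to-head 10–7.

Zeta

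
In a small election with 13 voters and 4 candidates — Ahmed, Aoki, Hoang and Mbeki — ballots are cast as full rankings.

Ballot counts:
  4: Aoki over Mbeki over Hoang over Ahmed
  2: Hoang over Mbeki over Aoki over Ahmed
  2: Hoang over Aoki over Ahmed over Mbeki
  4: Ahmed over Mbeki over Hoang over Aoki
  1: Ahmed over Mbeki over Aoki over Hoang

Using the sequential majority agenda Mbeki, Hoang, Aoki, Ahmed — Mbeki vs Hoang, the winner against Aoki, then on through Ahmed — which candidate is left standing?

Ahmed

Round 1: Mbeki vs Hoang — 9–4, Mbeki advances.
Round 2: Mbeki vs Aoki — 7–6, Mbeki advances.
Round 3: Mbeki vs Ahmed — 6–7, Ahmed advances.
Ahmed survives the agenda.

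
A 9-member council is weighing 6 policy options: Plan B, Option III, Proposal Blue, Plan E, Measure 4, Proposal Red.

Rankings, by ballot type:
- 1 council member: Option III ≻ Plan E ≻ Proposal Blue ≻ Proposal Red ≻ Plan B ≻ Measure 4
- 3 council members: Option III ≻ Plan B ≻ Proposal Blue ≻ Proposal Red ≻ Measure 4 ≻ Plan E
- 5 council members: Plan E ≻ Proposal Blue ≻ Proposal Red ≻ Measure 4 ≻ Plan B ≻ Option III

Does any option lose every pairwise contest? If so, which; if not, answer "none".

Pairwise majorities:
Plan B–Option III: Plan B 5–4.
Plan B–Proposal Blue: Proposal Blue 6–3.
Plan B vs Plan E: 3 to 6, Plan E.
Plan B vs Measure 4: Plan B preferred on 1+3 = 4 ballots; Measure 4 wins 5–4.
Plan B vs Proposal Red: Proposal Red, 6–3.
Option III vs Proposal Blue: 4 to 5, Proposal Blue.
Option III–Plan E: Plan E 5–4.
Option III vs Measure 4: Measure 4 wins 5–4.
Option III vs Proposal Red: 4 to 5, Proposal Red.
Proposal Blue vs Plan E: Proposal Blue preferred on 3 ballots; Plan E wins 6–3.
Proposal Blue–Measure 4: Proposal Blue 9–0.
Proposal Blue vs Proposal Red: Proposal Blue is ranked higher on 1+3+5 = 9 ballots, Proposal Red on 0. Proposal Blue wins 9–0.
Plan E vs Measure 4: Plan E, 6–3.
Plan E vs Proposal Red: Plan E, 6–3.
Measure 4 vs Proposal Red: 0 for Measure 4, 9 for Proposal Red — Proposal Red by 9–0.
Only Option III has no wins; Option III is the Condorcet loser.

Option III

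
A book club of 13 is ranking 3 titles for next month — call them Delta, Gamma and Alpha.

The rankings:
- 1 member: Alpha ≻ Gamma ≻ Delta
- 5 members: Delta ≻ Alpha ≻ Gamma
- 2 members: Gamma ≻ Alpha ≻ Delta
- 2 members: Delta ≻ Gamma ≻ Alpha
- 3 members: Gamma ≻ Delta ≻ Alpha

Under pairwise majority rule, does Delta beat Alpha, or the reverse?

Ballots ranking Delta above Alpha: 5 + 2 + 3 = 10.
Ballots ranking Alpha above Delta: 13 − 10 = 3.
Delta wins the head-to-head 10–3.

Delta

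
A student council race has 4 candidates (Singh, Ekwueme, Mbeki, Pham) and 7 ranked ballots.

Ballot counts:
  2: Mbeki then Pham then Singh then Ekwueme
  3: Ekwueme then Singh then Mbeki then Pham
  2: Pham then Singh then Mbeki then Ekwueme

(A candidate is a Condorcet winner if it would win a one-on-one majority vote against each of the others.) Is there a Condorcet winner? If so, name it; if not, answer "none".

none

Head-to-head results (7 voters):
Singh vs Ekwueme: 4 to 3, Singh.
Singh–Mbeki: Singh 5–2.
Singh vs Pham: 3 for Singh, 4 for Pham — Pham by 4–3.
Ekwueme vs Mbeki: Mbeki, 4–3.
Ekwueme vs Pham: Ekwueme preferred on 3 ballots; Pham wins 4–3.
Mbeki–Pham: Mbeki 5–2.
Every candidate loses at least once (Singh loses to Pham; Ekwueme loses to Singh; Mbeki loses to Singh; Pham loses to Mbeki). The majority relation contains the cycle Singh beats Mbeki beats Pham beats Singh, so there is no Condorcet winner.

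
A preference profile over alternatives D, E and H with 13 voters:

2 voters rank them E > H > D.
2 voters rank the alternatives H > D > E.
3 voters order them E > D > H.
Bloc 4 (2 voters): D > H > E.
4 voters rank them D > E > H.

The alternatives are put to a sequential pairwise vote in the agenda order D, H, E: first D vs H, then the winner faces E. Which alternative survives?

Round 1: D vs H — 9–4, D advances.
Round 2: D vs E — 8–5, D advances.
D survives the agenda.

D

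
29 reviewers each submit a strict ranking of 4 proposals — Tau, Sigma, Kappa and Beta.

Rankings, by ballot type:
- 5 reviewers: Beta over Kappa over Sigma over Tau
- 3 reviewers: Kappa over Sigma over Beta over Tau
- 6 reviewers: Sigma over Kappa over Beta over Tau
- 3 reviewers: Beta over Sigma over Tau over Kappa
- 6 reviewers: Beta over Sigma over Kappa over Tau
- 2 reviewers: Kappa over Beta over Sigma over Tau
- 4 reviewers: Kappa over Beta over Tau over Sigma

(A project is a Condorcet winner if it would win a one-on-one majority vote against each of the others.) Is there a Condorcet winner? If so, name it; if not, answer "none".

Check each pair by majority over 29 ballots:
Tau–Sigma: Sigma 25–4.
Tau vs Kappa: Kappa, 26–3.
Tau–Beta: Beta 29–0.
Sigma vs Kappa: Sigma wins 15–14.
Sigma–Beta: Beta 20–9.
Kappa vs Beta: Kappa wins 15–14.
Each project drops at least one matchup (Tau loses to Sigma; Sigma loses to Beta; Kappa loses to Sigma; Beta loses to Kappa); the cycle Sigma → Kappa → Beta → Sigma rules out a Condorcet winner.

none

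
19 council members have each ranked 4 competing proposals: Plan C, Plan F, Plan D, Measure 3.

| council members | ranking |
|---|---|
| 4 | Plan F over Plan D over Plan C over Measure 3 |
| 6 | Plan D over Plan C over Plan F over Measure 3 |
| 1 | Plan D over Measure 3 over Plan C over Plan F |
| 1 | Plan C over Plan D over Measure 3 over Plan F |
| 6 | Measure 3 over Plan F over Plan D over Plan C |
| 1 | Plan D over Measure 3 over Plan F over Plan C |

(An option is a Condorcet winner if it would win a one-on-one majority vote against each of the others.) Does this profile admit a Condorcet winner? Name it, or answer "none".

Plan F

Pairwise majorities:
Plan C vs Plan F: 6+1+1 = 8 for Plan C, 11 for Plan F — Plan F by 11–8.
Plan C vs Plan D: 1 to 18, Plan D.
Plan C vs Measure 3: Plan C is ranked higher on 4+6+1 = 11 ballots, Measure 3 on 8. Plan C wins 11–8.
Plan F vs Plan D: Plan F preferred on 4+6 = 10 ballots; Plan F wins 10–9.
Plan F vs Measure 3: Plan F preferred on 4+6 = 10 ballots; Plan F wins 10–9.
Plan D vs Measure 3: Plan D preferred on 4+6+1+1+1 = 13 ballots; Plan D wins 13–6.
Plan F wins every pairwise contest, so Plan F is the Condorcet winner.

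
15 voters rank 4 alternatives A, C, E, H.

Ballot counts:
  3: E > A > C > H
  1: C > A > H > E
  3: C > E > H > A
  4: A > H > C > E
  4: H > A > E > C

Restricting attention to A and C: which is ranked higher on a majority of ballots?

Ballots ranking A above C: 3 + 4 + 4 = 11.
Ballots ranking C above A: 15 − 11 = 4.
A wins the head-to-head 11–4.

A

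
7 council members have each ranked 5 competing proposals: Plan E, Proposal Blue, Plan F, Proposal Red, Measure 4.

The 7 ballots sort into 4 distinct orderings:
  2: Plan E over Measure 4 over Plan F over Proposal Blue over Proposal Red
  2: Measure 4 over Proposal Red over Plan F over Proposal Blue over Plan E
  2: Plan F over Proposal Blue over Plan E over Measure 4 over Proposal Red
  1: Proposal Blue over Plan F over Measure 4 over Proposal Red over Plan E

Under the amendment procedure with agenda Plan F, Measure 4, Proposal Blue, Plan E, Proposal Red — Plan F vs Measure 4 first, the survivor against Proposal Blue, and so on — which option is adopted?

Plan E

Round 1: Plan F vs Measure 4 — 3–4, Measure 4 advances.
Round 2: Measure 4 vs Proposal Blue — 4–3, Measure 4 advances.
Round 3: Measure 4 vs Plan E — 3–4, Plan E advances.
Round 4: Plan E vs Proposal Red — 4–3, Plan E advances.
Plan E survives the agenda.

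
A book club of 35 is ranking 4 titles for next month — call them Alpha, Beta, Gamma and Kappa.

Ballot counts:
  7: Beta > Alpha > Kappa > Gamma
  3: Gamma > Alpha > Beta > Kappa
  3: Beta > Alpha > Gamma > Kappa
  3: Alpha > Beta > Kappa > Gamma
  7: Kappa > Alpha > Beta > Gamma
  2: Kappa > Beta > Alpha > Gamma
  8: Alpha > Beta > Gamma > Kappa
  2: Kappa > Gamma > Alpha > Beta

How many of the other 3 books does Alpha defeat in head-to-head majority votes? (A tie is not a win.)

Alpha against each rival (35 members):
Alpha vs Beta: Alpha is ranked higher on 3+3+7+8+2 = 23 ballots, Beta on 12. Alpha wins 23–12.
Alpha vs Gamma: Alpha, 30–5.
Alpha vs Kappa: 7+3+3+3+8 = 24 for Alpha, 11 for Kappa — Alpha by 24–11.
Alpha beats Beta, Gamma, Kappa — 3 pairwise wins.

3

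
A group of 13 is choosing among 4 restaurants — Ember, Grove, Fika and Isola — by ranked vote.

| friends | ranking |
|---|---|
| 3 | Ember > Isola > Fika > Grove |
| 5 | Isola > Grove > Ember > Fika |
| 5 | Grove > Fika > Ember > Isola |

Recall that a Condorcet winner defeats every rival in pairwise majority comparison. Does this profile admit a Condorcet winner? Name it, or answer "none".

none

Check each pair by majority over 13 ballots:
Ember–Grove: Grove 10–3.
Ember–Fika: Ember 8–5.
Ember–Isola: Ember 8–5.
Grove vs Fika: Grove, 10–3.
Grove–Isola: Isola 8–5.
Fika vs Isola: Isola, 8–5.
Each restaurant drops at least one matchup (Ember loses to Grove; Grove loses to Isola; Fika loses to Ember; Isola loses to Ember); the cycle Ember > Isola > Grove > Ember rules out a Condorcet winner.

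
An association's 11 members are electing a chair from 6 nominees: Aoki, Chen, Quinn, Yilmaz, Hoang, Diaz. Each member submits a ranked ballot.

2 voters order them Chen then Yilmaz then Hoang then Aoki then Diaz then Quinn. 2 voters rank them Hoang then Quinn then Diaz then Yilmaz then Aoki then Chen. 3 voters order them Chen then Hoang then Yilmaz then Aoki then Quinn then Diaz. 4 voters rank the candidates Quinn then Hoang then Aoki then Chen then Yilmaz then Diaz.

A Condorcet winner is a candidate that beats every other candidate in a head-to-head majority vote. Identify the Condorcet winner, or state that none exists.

Hoang

Check each pair by majority over 11 ballots:
Aoki vs Chen: Aoki wins 6–5.
Aoki vs Quinn: Quinn wins 6–5.
Aoki vs Yilmaz: Yilmaz wins 7–4.
Aoki vs Hoang: Hoang wins 11–0.
Aoki–Diaz: Aoki 9–2.
Chen vs Quinn: Quinn, 6–5.
Chen vs Yilmaz: Chen wins 9–2.
Chen vs Hoang: Hoang, 6–5.
Chen vs Diaz: Chen, 9–2.
Quinn–Yilmaz: Quinn 6–5.
Quinn vs Hoang: Hoang wins 7–4.
Quinn vs Diaz: Quinn, 9–2.
Yilmaz–Hoang: Hoang 9–2.
Yilmaz–Diaz: Yilmaz 9–2.
Hoang–Diaz: Hoang 11–0.
Hoang defeats every rival head-to-head and is the Condorcet winner.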